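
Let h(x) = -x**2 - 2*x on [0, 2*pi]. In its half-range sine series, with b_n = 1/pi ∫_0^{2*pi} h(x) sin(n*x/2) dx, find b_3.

b_3 = 1/pi ∫_0^{2*pi} (-x**2 - 2*x) sin(3*x/2) dx.
Integrating by parts twice (tabular method), an antiderivative of (-x**2 - 2*x) sin(3*x/2) is 2*x**2*cos(3*x/2)/3 - 8*x*sin(3*x/2)/9 + 4*x*cos(3*x/2)/3 - 8*sin(3*x/2)/9 - 16*cos(3*x/2)/27; evaluating from 0 to 2*pi: ∫_{0}^{2*pi} (-x**2 - 2*x) sin(3*x/2) dx = (-8*pi**2/3 - 8*pi/3 + 16/27) - (-16/27) = -8*pi**2/3 - 8*pi/3 + 32/27.
Hence b_3 = (1/pi)·(-8*pi**2/3 - 8*pi/3 + 32/27) = 8*(-9*pi**2 - 9*pi + 4)/(27*pi).

8*(-9*pi**2 - 9*pi + 4)/(27*pi)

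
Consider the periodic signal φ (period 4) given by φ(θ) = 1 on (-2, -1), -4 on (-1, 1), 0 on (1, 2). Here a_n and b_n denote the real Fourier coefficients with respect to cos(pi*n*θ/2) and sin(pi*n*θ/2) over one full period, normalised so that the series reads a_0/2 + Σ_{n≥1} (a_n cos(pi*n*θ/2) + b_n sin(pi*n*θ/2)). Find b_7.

b_7 = 1/2 ∫_{-2}^{2} φ(θ) sin(7*pi*θ/2) dθ.
Split the integral at the breakpoints.
Directly, an antiderivative of (1) sin(7*pi*θ/2) is -2*cos(7*pi*θ/2)/(7*pi); evaluating from -2 to -1: ∫_{-2}^{-1} (1) sin(7*pi*θ/2) dθ = (0) - (2/(7*pi)) = -2/(7*pi).
Directly, an antiderivative of (-4) sin(7*pi*θ/2) is 8*cos(7*pi*θ/2)/(7*pi); evaluating from -1 to 1: ∫_{-1}^{1} (-4) sin(7*pi*θ/2) dθ = (0) - (0) = 0.
∫_{1}^{2} (0) sin(7*pi*θ/2) dθ = 0.
Summing the pieces and multiplying by (1/2) gives b_7 = -1/(7*pi).

-1/(7*pi)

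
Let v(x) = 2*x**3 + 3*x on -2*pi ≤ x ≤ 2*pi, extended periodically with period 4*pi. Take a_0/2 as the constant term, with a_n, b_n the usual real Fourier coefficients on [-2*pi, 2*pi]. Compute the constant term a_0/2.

0

a_0 = (1/(2*pi)) ∫_{-2*pi}^{2*pi} v(x) dx = (1/(2*pi)) · (0) = 0.
So the constant term a_0/2 = 0.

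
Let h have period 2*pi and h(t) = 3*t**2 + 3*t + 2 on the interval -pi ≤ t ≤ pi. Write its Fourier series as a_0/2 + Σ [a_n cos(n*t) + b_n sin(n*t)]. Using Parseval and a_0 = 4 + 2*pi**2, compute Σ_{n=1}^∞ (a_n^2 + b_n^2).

pi**2*(6 + 8*pi**2/5)

Parseval: a_0^2/2 + Σ_{n≥1} (a_n^2+b_n^2) = 1/pi ∫_{-pi}^{pi} h(t)^2 dt = 8 + 14*pi**2 + 18*pi**4/5.
Subtract a_0^2/2 = 2*(2 + pi**2)**2: Σ (a_n^2+b_n^2) = pi**2*(6 + 8*pi**2/5).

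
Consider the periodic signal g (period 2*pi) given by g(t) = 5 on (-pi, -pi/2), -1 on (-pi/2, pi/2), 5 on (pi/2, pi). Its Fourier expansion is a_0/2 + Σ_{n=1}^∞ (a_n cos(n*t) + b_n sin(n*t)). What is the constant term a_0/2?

2

a_0 = 1/pi ∫_{-pi}^{pi} g(t) dt = 1/pi · (4*pi) = 4.
So the constant term a_0/2 = 2.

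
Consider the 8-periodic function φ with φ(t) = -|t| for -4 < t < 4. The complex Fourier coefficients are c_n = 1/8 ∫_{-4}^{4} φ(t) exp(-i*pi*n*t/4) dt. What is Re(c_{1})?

8/pi**2

Since φ is real-valued, Re(c_{1}) = 1/8 ∫_{-4}^{4} φ(t) cos(pi*t/4) dt = a_{1}/2.
φ is even and cos(pi*t/4) is even, so the integrand is even: ∫_{-4}^{4} φ(t) cos(pi*t/4) dt = 2∫_0^{4} φ(t) cos(pi*t/4) dt.
Integrating by parts (boundary term plus one more integral), an antiderivative of (-t) cos(pi*t/4) is -4*t*sin(pi*t/4)/pi - 16*cos(pi*t/4)/pi**2; evaluating from 0 to 4: ∫_{0}^{4} (-t) cos(pi*t/4) dt = (16/pi**2) - (-16/pi**2) = 32/pi**2.
So ∫_{-4}^{4} φ(t) cos(pi*t/4) dt = 64/pi**2.
Hence Re(c_{1}) = (1/8)·(64/pi**2) = 8/pi**2.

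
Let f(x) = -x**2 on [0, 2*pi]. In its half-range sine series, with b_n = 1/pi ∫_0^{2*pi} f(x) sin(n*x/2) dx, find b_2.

b_2 = 1/pi ∫_0^{2*pi} (-x**2) sin(x) dx.
Integrating by parts twice (tabular method), an antiderivative of (-x**2) sin(x) is x**2*cos(x) - 2*x*sin(x) - 2*cos(x); evaluating from 0 to 2*pi: ∫_{0}^{2*pi} (-x**2) sin(x) dx = (-2 + 4*pi**2) - (-2) = 4*pi**2.
Hence b_2 = (1/pi)·(4*pi**2) = 4*pi.

4*pi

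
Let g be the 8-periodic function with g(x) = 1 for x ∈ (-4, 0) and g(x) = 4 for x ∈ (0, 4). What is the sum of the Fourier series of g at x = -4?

At x = -4 the one-sided limits are g(-4^-) = 4 and g(-4^+) = 1.
By Dirichlet's theorem the series converges to their average, [(4) + (1)]/2 = 5/2.

5/2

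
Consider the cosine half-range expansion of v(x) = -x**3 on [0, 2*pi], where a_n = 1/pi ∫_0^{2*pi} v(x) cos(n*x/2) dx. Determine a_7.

48*(-4 + 49*pi**2)/(2401*pi)

a_7 = 1/pi ∫_0^{2*pi} (-x**3) cos(7*x/2) dx.
Integrating by parts three times (tabular method), an antiderivative of (-x**3) cos(7*x/2) is -2*x**3*sin(7*x/2)/7 - 12*x**2*cos(7*x/2)/49 + 48*x*sin(7*x/2)/343 + 96*cos(7*x/2)/2401; evaluating from 0 to 2*pi: ∫_{0}^{2*pi} (-x**3) cos(7*x/2) dx = (-96/2401 + 48*pi**2/49) - (96/2401) = -192/2401 + 48*pi**2/49.
Hence a_7 = (1/pi)·(-192/2401 + 48*pi**2/49) = 48*(-4 + 49*pi**2)/(2401*pi).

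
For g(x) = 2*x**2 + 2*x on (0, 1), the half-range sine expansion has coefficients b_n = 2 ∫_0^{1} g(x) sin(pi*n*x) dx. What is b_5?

b_5 = 2 ∫_0^{1} (2*x**2 + 2*x) sin(5*pi*x) dx.
Integrating by parts twice (tabular method), an antiderivative of (2*x**2 + 2*x) sin(5*pi*x) is -2*x**2*cos(5*pi*x)/(5*pi) + 4*x*sin(5*pi*x)/(25*pi**2) - 2*x*cos(5*pi*x)/(5*pi) + 2*sin(5*pi*x)/(25*pi**2) + 4*cos(5*pi*x)/(125*pi**3); evaluating from 0 to 1: ∫_{0}^{1} (2*x**2 + 2*x) sin(5*pi*x) dx = (4*(-1 + 25*pi**2)/(125*pi**3)) - (4/(125*pi**3)) = 4*(-2 + 25*pi**2)/(125*pi**3).
Hence b_5 = 2·(4*(-2 + 25*pi**2)/(125*pi**3)) = 8*(-2 + 25*pi**2)/(125*pi**3).

8*(-2 + 25*pi**2)/(125*pi**3)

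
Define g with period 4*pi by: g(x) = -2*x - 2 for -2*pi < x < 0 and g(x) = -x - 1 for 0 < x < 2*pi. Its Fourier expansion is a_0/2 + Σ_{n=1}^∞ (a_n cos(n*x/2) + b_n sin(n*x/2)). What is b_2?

b_2 = (1/(2*pi)) ∫_{-2*pi}^{2*pi} g(x) sin(x) dx.
Split the integral at the breakpoints.
Integrating by parts (boundary term plus one more integral), an antiderivative of (-2*x - 2) sin(x) is 2*x*cos(x) - 2*sin(x) + 2*cos(x); evaluating from -2*pi to 0: ∫_{-2*pi}^{0} (-2*x - 2) sin(x) dx = (2) - (2 - 4*pi) = 4*pi.
Integrating by parts (boundary term plus one more integral), an antiderivative of (-x - 1) sin(x) is x*cos(x) - sin(x) + cos(x); evaluating from 0 to 2*pi: ∫_{0}^{2*pi} (-x - 1) sin(x) dx = (1 + 2*pi) - (1) = 2*pi.
Summing the pieces and multiplying by (1/(2*pi)) gives b_2 = 3.

3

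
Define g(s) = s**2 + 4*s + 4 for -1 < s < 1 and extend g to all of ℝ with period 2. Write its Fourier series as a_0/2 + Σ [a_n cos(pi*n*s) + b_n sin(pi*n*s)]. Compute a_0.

a_0 = ∫_{-1}^{1} g(s) ds = 26/3.

26/3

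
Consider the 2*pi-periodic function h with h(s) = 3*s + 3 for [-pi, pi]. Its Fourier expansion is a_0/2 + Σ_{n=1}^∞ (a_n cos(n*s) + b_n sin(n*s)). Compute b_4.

b_4 = 1/pi ∫_{-pi}^{pi} h(s) sin(4*s) ds.
Integrating by parts (boundary term plus one more integral), an antiderivative of (3*s + 3) sin(4*s) is -3*s*cos(4*s)/4 + 3*sin(4*s)/16 - 3*cos(4*s)/4; evaluating from -pi to pi: ∫_{-pi}^{pi} (3*s + 3) sin(4*s) ds = (-3*pi/4 - 3/4) - (-3/4 + 3*pi/4) = -3*pi/2.
Hence b_4 = (1/pi)·(-3*pi/2) = -3/2.

-3/2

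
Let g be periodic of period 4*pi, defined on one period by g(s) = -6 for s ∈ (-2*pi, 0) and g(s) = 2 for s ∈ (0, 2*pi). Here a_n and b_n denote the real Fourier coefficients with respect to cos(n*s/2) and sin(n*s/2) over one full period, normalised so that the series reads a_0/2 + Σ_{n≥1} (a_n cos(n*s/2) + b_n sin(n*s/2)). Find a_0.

a_0 = (1/(2*pi)) ∫_{-2*pi}^{2*pi} g(s) ds = (1/(2*pi)) · (-8*pi) = -4.

-4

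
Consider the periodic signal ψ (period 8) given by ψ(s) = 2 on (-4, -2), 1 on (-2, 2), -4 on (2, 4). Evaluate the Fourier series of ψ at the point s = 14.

3/2

s = 14 differs from s = -2 by 2 full period(s), and the series is 8-periodic.
At s = -2 the one-sided limits are ψ(-2^-) = 2 and ψ(-2^+) = 1.
By Dirichlet's theorem the series converges to their average, [(2) + (1)]/2 = 3/2.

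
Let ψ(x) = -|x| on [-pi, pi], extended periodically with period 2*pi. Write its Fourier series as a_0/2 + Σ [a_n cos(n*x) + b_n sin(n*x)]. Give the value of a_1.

a_1 = 1/pi ∫_{-pi}^{pi} ψ(x) cos(x) dx.
ψ is even and cos(x) is even, so the integrand is even and a_1 = 2/pi ∫_0^{pi} ψ(x) cos(x) dx.
Integrating by parts (boundary term plus one more integral), an antiderivative of (-x) cos(x) is -x*sin(x) - cos(x); evaluating from 0 to pi: ∫_{0}^{pi} (-x) cos(x) dx = (1) - (-1) = 2.
Hence a_1 = (2/pi)·(2) = 4/pi.

4/pi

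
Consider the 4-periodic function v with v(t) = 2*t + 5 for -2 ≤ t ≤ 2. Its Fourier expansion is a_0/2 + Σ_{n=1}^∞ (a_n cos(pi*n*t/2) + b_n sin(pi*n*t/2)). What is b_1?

8/pi

b_1 = 1/2 ∫_{-2}^{2} v(t) sin(pi*t/2) dt.
Integrating by parts (boundary term plus one more integral), an antiderivative of (2*t + 5) sin(pi*t/2) is -4*t*cos(pi*t/2)/pi + 8*sin(pi*t/2)/pi**2 - 10*cos(pi*t/2)/pi; evaluating from -2 to 2: ∫_{-2}^{2} (2*t + 5) sin(pi*t/2) dt = (18/pi) - (2/pi) = 16/pi.
Hence b_1 = (1/2)·(16/pi) = 8/pi.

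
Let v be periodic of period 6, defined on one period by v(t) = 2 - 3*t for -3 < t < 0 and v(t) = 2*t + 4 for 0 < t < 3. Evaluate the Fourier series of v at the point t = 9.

21/2

t = 9 differs from t = 3 by 1 full period(s), and the series is 6-periodic.
At t = 3 the one-sided limits are v(3^-) = 10 and v(3^+) = 11.
By Dirichlet's theorem the series converges to their average, [(10) + (11)]/2 = 21/2.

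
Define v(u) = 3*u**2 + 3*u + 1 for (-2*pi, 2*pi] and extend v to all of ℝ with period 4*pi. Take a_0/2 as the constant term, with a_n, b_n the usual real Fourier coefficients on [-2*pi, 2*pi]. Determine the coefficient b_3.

4

b_3 = (1/(2*pi)) ∫_{-2*pi}^{2*pi} v(u) sin(3*u/2) du.
Integrating by parts twice (tabular method), an antiderivative of (3*u**2 + 3*u + 1) sin(3*u/2) is -2*u**2*cos(3*u/2) + 8*u*sin(3*u/2)/3 - 2*u*cos(3*u/2) + 4*sin(3*u/2)/3 + 10*cos(3*u/2)/9; evaluating from -2*pi to 2*pi: ∫_{-2*pi}^{2*pi} (3*u**2 + 3*u + 1) sin(3*u/2) du = (-10/9 + 4*pi + 8*pi**2) - (-4*pi - 10/9 + 8*pi**2) = 8*pi.
Hence b_3 = (1/(2*pi))·(8*pi) = 4.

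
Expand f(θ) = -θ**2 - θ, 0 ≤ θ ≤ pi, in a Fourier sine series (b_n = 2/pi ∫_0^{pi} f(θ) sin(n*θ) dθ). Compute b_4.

1/2 + pi/2

b_4 = 2/pi ∫_0^{pi} (-θ**2 - θ) sin(4*θ) dθ.
Integrating by parts twice (tabular method), an antiderivative of (-θ**2 - θ) sin(4*θ) is θ**2*cos(4*θ)/4 - θ*sin(4*θ)/8 + θ*cos(4*θ)/4 - sin(4*θ)/16 - cos(4*θ)/32; evaluating from 0 to pi: ∫_{0}^{pi} (-θ**2 - θ) sin(4*θ) dθ = (-1/32 + pi/4 + pi**2/4) - (-1/32) = pi*(1 + pi)/4.
Hence b_4 = (2/pi)·(pi*(1 + pi)/4) = 1/2 + pi/2.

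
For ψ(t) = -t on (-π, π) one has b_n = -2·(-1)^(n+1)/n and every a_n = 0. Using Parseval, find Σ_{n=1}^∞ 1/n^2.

pi**2/6

Parseval: Σ b_n^2 = (1/π) ∫_{-π}^{π} ψ(t)^2 dt = 2*pi**2/3.
Σ b_n^2 = Σ 4/n^2, so Σ 1/n^2 = (2*pi**2/3)/4 = pi**2/6.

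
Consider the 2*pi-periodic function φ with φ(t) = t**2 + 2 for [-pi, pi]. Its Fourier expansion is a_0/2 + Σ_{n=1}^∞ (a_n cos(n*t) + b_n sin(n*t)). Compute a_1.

-4

a_1 = 1/pi ∫_{-pi}^{pi} φ(t) cos(t) dt.
φ is even and cos(t) is even, so the integrand is even and a_1 = 2/pi ∫_0^{pi} φ(t) cos(t) dt.
Integrating by parts twice (tabular method), an antiderivative of (t**2 + 2) cos(t) is t**2*sin(t) + 2*t*cos(t); evaluating from 0 to pi: ∫_{0}^{pi} (t**2 + 2) cos(t) dt = (-2*pi) - (0) = -2*pi.
Hence a_1 = (2/pi)·(-2*pi) = -4.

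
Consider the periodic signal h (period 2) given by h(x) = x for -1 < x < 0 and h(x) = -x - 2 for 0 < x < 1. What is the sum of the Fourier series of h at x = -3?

x = -3 differs from x = -1 by -1 full period(s), and the series is 2-periodic.
At x = -1 the one-sided limits are h(-1^-) = -3 and h(-1^+) = -1.
By Dirichlet's theorem the series converges to their average, [(-3) + (-1)]/2 = -2.

-2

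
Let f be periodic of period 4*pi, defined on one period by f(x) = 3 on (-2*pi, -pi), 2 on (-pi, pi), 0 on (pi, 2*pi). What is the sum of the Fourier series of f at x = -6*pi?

3/2

x = -6*pi differs from x = -2*pi by -1 full period(s), and the series is 4*pi-periodic.
At x = -2*pi the one-sided limits are f(-2*pi^-) = 0 and f(-2*pi^+) = 3.
By Dirichlet's theorem the series converges to their average, [(0) + (3)]/2 = 3/2.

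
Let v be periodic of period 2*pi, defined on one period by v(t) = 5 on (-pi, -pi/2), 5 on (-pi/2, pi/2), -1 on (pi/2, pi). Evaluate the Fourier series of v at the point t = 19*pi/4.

t = 19*pi/4 differs from t = 3*pi/4 by 2 full period(s), and the series is 2*pi-periodic.
v is continuous at t = 3*pi/4 with value -1, so the series converges to -1 there.

-1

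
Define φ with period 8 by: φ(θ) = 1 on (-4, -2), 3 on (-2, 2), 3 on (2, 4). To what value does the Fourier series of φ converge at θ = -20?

2

θ = -20 differs from θ = -4 by -2 full period(s), and the series is 8-periodic.
At θ = -4 the one-sided limits are φ(-4^-) = 3 and φ(-4^+) = 1.
By Dirichlet's theorem the series converges to their average, [(3) + (1)]/2 = 2.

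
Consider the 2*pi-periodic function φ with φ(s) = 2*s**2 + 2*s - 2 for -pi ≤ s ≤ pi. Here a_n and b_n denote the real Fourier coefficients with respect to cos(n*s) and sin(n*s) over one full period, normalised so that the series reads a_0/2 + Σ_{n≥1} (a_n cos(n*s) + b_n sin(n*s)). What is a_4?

a_4 = 1/pi ∫_{-pi}^{pi} φ(s) cos(4*s) ds.
Integrating by parts twice (tabular method), an antiderivative of (2*s**2 + 2*s - 2) cos(4*s) is s**2*sin(4*s)/2 + s*sin(4*s)/2 + s*cos(4*s)/4 - 9*sin(4*s)/16 + cos(4*s)/8; evaluating from -pi to pi: ∫_{-pi}^{pi} (2*s**2 + 2*s - 2) cos(4*s) ds = (1/8 + pi/4) - (1/8 - pi/4) = pi/2.
Hence a_4 = (1/pi)·(pi/2) = 1/2.

1/2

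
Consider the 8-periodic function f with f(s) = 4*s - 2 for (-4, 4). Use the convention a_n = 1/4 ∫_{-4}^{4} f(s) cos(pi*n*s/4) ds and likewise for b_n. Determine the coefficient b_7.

b_7 = 1/4 ∫_{-4}^{4} f(s) sin(7*pi*s/4) ds.
Integrating by parts (boundary term plus one more integral), an antiderivative of (4*s - 2) sin(7*pi*s/4) is -16*s*cos(7*pi*s/4)/(7*pi) + 64*sin(7*pi*s/4)/(49*pi**2) + 8*cos(7*pi*s/4)/(7*pi); evaluating from -4 to 4: ∫_{-4}^{4} (4*s - 2) sin(7*pi*s/4) ds = (8/pi) - (-72/(7*pi)) = 128/(7*pi).
Hence b_7 = (1/4)·(128/(7*pi)) = 32/(7*pi).

32/(7*pi)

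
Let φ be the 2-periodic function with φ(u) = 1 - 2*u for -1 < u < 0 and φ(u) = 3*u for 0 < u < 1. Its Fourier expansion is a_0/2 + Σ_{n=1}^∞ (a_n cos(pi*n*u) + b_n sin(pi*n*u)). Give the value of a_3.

a_3 = ∫_{-1}^{1} φ(u) cos(3*pi*u) du.
Split the integral at the breakpoints.
Integrating by parts (boundary term plus one more integral), an antiderivative of (1 - 2*u) cos(3*pi*u) is -2*u*sin(3*pi*u)/(3*pi) + sin(3*pi*u)/(3*pi) - 2*cos(3*pi*u)/(9*pi**2); evaluating from -1 to 0: ∫_{-1}^{0} (1 - 2*u) cos(3*pi*u) du = (-2/(9*pi**2)) - (2/(9*pi**2)) = -4/(9*pi**2).
Integrating by parts (boundary term plus one more integral), an antiderivative of (3*u) cos(3*pi*u) is u*sin(3*pi*u)/pi + cos(3*pi*u)/(3*pi**2); evaluating from 0 to 1: ∫_{0}^{1} (3*u) cos(3*pi*u) du = (-1/(3*pi**2)) - (1/(3*pi**2)) = -2/(3*pi**2).
Summing the pieces gives a_3 = -10/(9*pi**2).

-10/(9*pi**2)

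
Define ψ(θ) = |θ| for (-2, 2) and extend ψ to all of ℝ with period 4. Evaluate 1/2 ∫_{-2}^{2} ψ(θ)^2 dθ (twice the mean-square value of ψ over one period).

1/2 ∫_{-2}^{2} ψ(θ)^2 dθ = 1/2 · (16/3) = 8/3.

8/3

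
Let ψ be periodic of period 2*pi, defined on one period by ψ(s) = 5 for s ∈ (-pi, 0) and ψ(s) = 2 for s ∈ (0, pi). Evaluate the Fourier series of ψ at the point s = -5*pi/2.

5

s = -5*pi/2 differs from s = -pi/2 by -1 full period(s), and the series is 2*pi-periodic.
ψ is continuous at s = -pi/2 with value 5, so the series converges to 5 there.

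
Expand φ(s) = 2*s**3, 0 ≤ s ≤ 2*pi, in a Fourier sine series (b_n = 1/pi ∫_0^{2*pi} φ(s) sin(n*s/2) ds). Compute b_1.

b_1 = 1/pi ∫_0^{2*pi} (2*s**3) sin(s/2) ds.
Integrating by parts three times (tabular method), an antiderivative of (2*s**3) sin(s/2) is -4*s**3*cos(s/2) + 24*s**2*sin(s/2) + 96*s*cos(s/2) - 192*sin(s/2); evaluating from 0 to 2*pi: ∫_{0}^{2*pi} (2*s**3) sin(s/2) ds = (32*pi*(-6 + pi**2)) - (0) = 32*pi*(-6 + pi**2).
Hence b_1 = (1/pi)·(32*pi*(-6 + pi**2)) = -192 + 32*pi**2.

-192 + 32*pi**2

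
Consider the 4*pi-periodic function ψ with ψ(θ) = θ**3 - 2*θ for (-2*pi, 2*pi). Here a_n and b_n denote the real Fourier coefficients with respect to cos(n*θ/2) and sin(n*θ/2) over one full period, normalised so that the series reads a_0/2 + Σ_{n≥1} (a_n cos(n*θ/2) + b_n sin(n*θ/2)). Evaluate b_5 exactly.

-296/125 + 16*pi**2/5

b_5 = (1/(2*pi)) ∫_{-2*pi}^{2*pi} ψ(θ) sin(5*θ/2) dθ.
ψ is odd and sin(5*θ/2) is odd, so the integrand is even and b_5 = 1/pi ∫_0^{2*pi} ψ(θ) sin(5*θ/2) dθ.
Integrating by parts three times (tabular method), an antiderivative of (θ**3 - 2*θ) sin(5*θ/2) is -2*θ**3*cos(5*θ/2)/5 + 12*θ**2*sin(5*θ/2)/25 + 148*θ*cos(5*θ/2)/125 - 296*sin(5*θ/2)/625; evaluating from 0 to 2*pi: ∫_{0}^{2*pi} (θ**3 - 2*θ) sin(5*θ/2) dθ = (8*pi*(-37 + 50*pi**2)/125) - (0) = 8*pi*(-37 + 50*pi**2)/125.
Hence b_5 = (1/pi)·(8*pi*(-37 + 50*pi**2)/125) = -296/125 + 16*pi**2/5.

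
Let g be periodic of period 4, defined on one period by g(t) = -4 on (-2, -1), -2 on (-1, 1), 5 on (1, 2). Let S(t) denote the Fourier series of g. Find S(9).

3/2

t = 9 differs from t = 1 by 2 full period(s), and the series is 4-periodic.
At t = 1 the one-sided limits are g(1^-) = -2 and g(1^+) = 5.
By Dirichlet's theorem the series converges to their average, [(-2) + (5)]/2 = 3/2.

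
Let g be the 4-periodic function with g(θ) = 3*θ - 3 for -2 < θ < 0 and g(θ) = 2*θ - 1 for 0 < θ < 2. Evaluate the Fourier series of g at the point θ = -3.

θ = -3 differs from θ = 1 by -1 full period(s), and the series is 4-periodic.
g is continuous at θ = 1 with value 1, so the series converges to 1 there.

1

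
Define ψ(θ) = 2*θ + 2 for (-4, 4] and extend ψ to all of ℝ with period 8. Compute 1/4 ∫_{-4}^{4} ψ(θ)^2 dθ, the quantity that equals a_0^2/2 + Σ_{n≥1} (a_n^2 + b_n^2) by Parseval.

1/4 ∫_{-4}^{4} ψ(θ)^2 dθ = 1/4 · (608/3) = 152/3.

152/3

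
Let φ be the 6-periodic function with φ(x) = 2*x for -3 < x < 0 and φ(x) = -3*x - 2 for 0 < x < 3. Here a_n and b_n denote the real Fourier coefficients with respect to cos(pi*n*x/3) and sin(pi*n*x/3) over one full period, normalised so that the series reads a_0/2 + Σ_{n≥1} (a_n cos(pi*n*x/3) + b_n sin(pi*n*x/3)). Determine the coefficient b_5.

-7/(5*pi)

b_5 = 1/3 ∫_{-3}^{3} φ(x) sin(5*pi*x/3) dx.
Split the integral at the breakpoints.
Integrating by parts (boundary term plus one more integral), an antiderivative of (2*x) sin(5*pi*x/3) is -6*x*cos(5*pi*x/3)/(5*pi) + 18*sin(5*pi*x/3)/(25*pi**2); evaluating from -3 to 0: ∫_{-3}^{0} (2*x) sin(5*pi*x/3) dx = (0) - (-18/(5*pi)) = 18/(5*pi).
Integrating by parts (boundary term plus one more integral), an antiderivative of (-3*x - 2) sin(5*pi*x/3) is 9*x*cos(5*pi*x/3)/(5*pi) - 27*sin(5*pi*x/3)/(25*pi**2) + 6*cos(5*pi*x/3)/(5*pi); evaluating from 0 to 3: ∫_{0}^{3} (-3*x - 2) sin(5*pi*x/3) dx = (-33/(5*pi)) - (6/(5*pi)) = -39/(5*pi).
Summing the pieces and multiplying by (1/3) gives b_5 = -7/(5*pi).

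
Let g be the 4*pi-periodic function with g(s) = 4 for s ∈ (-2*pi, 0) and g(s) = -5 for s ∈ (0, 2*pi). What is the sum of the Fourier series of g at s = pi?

g is continuous at s = pi with value -5, so the series converges to -5 there.

-5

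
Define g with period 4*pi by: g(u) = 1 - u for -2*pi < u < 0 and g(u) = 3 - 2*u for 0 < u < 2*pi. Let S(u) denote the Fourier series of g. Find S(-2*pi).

2 - pi

At u = -2*pi the one-sided limits are g(-2*pi^-) = 3 - 4*pi and g(-2*pi^+) = 1 + 2*pi.
By Dirichlet's theorem the series converges to their average, [(3 - 4*pi) + (1 + 2*pi)]/2 = 2 - pi.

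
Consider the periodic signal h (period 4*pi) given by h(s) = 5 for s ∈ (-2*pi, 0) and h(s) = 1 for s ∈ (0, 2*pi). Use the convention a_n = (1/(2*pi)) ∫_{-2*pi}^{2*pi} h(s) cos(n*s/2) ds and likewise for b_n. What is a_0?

a_0 = (1/(2*pi)) ∫_{-2*pi}^{2*pi} h(s) ds = (1/(2*pi)) · (12*pi) = 6.

6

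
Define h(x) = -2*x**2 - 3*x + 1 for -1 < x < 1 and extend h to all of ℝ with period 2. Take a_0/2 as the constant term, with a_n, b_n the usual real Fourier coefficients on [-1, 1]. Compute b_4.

3/(2*pi)

b_4 = ∫_{-1}^{1} h(x) sin(4*pi*x) dx.
Integrating by parts twice (tabular method), an antiderivative of (-2*x**2 - 3*x + 1) sin(4*pi*x) is x**2*cos(4*pi*x)/(2*pi) - x*sin(4*pi*x)/(4*pi**2) + 3*x*cos(4*pi*x)/(4*pi) - 3*sin(4*pi*x)/(16*pi**2) - cos(4*pi*x)/(4*pi) - cos(4*pi*x)/(16*pi**3); evaluating from -1 to 1: ∫_{-1}^{1} (-2*x**2 - 3*x + 1) sin(4*pi*x) dx = ((-1/16 + pi**2)/pi**3) - ((-8*pi**2 - 1)/(16*pi**3)) = 3/(2*pi).
Hence b_4 = 3/(2*pi).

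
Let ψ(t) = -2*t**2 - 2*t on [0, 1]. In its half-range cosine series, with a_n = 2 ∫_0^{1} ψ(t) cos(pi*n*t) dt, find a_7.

a_7 = 2 ∫_0^{1} (-2*t**2 - 2*t) cos(7*pi*t) dt.
Integrating by parts twice (tabular method), an antiderivative of (-2*t**2 - 2*t) cos(7*pi*t) is -2*t**2*sin(7*pi*t)/(7*pi) - 2*t*sin(7*pi*t)/(7*pi) - 4*t*cos(7*pi*t)/(49*pi**2) + 4*sin(7*pi*t)/(343*pi**3) - 2*cos(7*pi*t)/(49*pi**2); evaluating from 0 to 1: ∫_{0}^{1} (-2*t**2 - 2*t) cos(7*pi*t) dt = (6/(49*pi**2)) - (-2/(49*pi**2)) = 8/(49*pi**2).
Hence a_7 = 2·(8/(49*pi**2)) = 16/(49*pi**2).

16/(49*pi**2)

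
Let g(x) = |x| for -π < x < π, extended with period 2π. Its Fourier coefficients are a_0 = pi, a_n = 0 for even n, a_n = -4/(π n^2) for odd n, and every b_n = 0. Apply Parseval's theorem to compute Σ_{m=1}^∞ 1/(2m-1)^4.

Parseval: a_0^2/2 + Σ a_n^2 = (1/π) ∫_{-π}^{π} g(x)^2 dx = 2*pi**2/3.
Subtract a_0^2/2 = pi**2/2: Σ a_n^2 = pi**2/6.
Only odd n contribute, with a_n^2 = 16/(π^2 n^4), so Σ_{m≥1} 1/(2m-1)^4 = π^2·(pi**2/6)/16 = pi**4/96.

pi**4/96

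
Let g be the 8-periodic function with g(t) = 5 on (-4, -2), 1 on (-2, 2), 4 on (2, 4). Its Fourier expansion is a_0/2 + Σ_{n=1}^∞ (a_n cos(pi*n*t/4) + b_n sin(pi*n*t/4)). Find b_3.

-1/(3*pi)

b_3 = 1/4 ∫_{-4}^{4} g(t) sin(3*pi*t/4) dt.
Split the integral at the breakpoints.
Directly, an antiderivative of (5) sin(3*pi*t/4) is -20*cos(3*pi*t/4)/(3*pi); evaluating from -4 to -2: ∫_{-4}^{-2} (5) sin(3*pi*t/4) dt = (0) - (20/(3*pi)) = -20/(3*pi).
Directly, an antiderivative of (1) sin(3*pi*t/4) is -4*cos(3*pi*t/4)/(3*pi); evaluating from -2 to 2: ∫_{-2}^{2} (1) sin(3*pi*t/4) dt = (0) - (0) = 0.
Directly, an antiderivative of (4) sin(3*pi*t/4) is -16*cos(3*pi*t/4)/(3*pi); evaluating from 2 to 4: ∫_{2}^{4} (4) sin(3*pi*t/4) dt = (16/(3*pi)) - (0) = 16/(3*pi).
Summing the pieces and multiplying by (1/4) gives b_3 = -1/(3*pi).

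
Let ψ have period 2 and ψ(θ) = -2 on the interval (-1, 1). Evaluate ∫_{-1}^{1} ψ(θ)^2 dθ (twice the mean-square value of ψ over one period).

∫_{-1}^{1} ψ(θ)^2 dθ = 8.

8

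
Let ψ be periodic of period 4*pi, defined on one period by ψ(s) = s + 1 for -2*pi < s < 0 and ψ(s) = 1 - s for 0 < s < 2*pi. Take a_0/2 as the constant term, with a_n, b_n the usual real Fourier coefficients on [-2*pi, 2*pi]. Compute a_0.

a_0 = (1/(2*pi)) ∫_{-2*pi}^{2*pi} ψ(s) ds = (1/(2*pi)) · (4*pi*(1 - pi)) = 2 - 2*pi.

2 - 2*pi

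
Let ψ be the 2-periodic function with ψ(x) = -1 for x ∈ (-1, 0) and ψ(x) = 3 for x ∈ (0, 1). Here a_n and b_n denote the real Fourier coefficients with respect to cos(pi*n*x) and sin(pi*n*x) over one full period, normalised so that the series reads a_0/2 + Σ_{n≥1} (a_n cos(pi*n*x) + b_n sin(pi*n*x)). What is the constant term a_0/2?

a_0 = ∫_{-1}^{1} ψ(x) dx = 2.
So the constant term a_0/2 = 1.

1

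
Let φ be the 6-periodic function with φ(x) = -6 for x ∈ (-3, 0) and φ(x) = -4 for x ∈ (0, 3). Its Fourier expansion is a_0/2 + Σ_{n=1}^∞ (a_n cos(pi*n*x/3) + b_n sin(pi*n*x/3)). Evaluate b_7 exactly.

b_7 = 1/3 ∫_{-3}^{3} φ(x) sin(7*pi*x/3) dx.
Split the integral at the breakpoints.
Directly, an antiderivative of (-6) sin(7*pi*x/3) is 18*cos(7*pi*x/3)/(7*pi); evaluating from -3 to 0: ∫_{-3}^{0} (-6) sin(7*pi*x/3) dx = (18/(7*pi)) - (-18/(7*pi)) = 36/(7*pi).
Directly, an antiderivative of (-4) sin(7*pi*x/3) is 12*cos(7*pi*x/3)/(7*pi); evaluating from 0 to 3: ∫_{0}^{3} (-4) sin(7*pi*x/3) dx = (-12/(7*pi)) - (12/(7*pi)) = -24/(7*pi).
Summing the pieces and multiplying by (1/3) gives b_7 = 4/(7*pi).

4/(7*pi)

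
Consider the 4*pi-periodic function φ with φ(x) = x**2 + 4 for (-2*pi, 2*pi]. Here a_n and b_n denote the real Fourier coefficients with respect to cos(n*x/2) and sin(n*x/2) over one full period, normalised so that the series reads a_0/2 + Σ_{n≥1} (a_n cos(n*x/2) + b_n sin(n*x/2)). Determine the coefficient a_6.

a_6 = (1/(2*pi)) ∫_{-2*pi}^{2*pi} φ(x) cos(3*x) dx.
φ is even and cos(3*x) is even, so the integrand is even and a_6 = 1/pi ∫_0^{2*pi} φ(x) cos(3*x) dx.
Integrating by parts twice (tabular method), an antiderivative of (x**2 + 4) cos(3*x) is x**2*sin(3*x)/3 + 2*x*cos(3*x)/9 + 34*sin(3*x)/27; evaluating from 0 to 2*pi: ∫_{0}^{2*pi} (x**2 + 4) cos(3*x) dx = (4*pi/9) - (0) = 4*pi/9.
Hence a_6 = (1/pi)·(4*pi/9) = 4/9.

4/9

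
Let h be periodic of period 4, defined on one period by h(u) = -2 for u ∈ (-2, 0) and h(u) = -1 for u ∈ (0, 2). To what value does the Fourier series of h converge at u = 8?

-3/2

u = 8 differs from u = 0 by 2 full period(s), and the series is 4-periodic.
At u = 0 the one-sided limits are h(0^-) = -2 and h(0^+) = -1.
By Dirichlet's theorem the series converges to their average, [(-2) + (-1)]/2 = -3/2.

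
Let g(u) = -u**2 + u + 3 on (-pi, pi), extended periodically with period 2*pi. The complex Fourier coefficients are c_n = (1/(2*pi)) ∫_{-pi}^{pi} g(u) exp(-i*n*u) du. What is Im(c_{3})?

-1/3

Since g is real-valued, Im(c_{3}) = -(1/(2*pi)) ∫_{-pi}^{pi} g(u) sin(3*u) du = -b_{3}/2.
Integrating by parts twice (tabular method), an antiderivative of (-u**2 + u + 3) sin(3*u) is u**2*cos(3*u)/3 - 2*u*sin(3*u)/9 - u*cos(3*u)/3 + sin(3*u)/9 - 29*cos(3*u)/27; evaluating from -pi to pi: ∫_{-pi}^{pi} (-u**2 + u + 3) sin(3*u) du = (-pi**2/3 + pi/3 + 29/27) - (-pi**2/3 - pi/3 + 29/27) = 2*pi/3.
Hence Im(c_{3}) = (-1/(2*pi))·(2*pi/3) = -1/3.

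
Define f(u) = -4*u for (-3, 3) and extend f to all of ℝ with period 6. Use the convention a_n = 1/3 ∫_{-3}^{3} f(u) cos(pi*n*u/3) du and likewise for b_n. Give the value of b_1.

b_1 = 1/3 ∫_{-3}^{3} f(u) sin(pi*u/3) du.
f is odd and sin(pi*u/3) is odd, so the integrand is even and b_1 = 2/3 ∫_0^{3} f(u) sin(pi*u/3) du.
Integrating by parts (boundary term plus one more integral), an antiderivative of (-4*u) sin(pi*u/3) is 12*u*cos(pi*u/3)/pi - 36*sin(pi*u/3)/pi**2; evaluating from 0 to 3: ∫_{0}^{3} (-4*u) sin(pi*u/3) du = (-36/pi) - (0) = -36/pi.
Hence b_1 = (2/3)·(-36/pi) = -24/pi.

-24/pi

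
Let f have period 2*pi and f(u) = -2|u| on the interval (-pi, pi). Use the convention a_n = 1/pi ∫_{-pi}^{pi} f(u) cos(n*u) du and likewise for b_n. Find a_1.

8/pi

a_1 = 1/pi ∫_{-pi}^{pi} f(u) cos(u) du.
f is even and cos(u) is even, so the integrand is even and a_1 = 2/pi ∫_0^{pi} f(u) cos(u) du.
Integrating by parts (boundary term plus one more integral), an antiderivative of (-2*u) cos(u) is -2*u*sin(u) - 2*cos(u); evaluating from 0 to pi: ∫_{0}^{pi} (-2*u) cos(u) du = (2) - (-2) = 4.
Hence a_1 = (2/pi)·(4) = 8/pi.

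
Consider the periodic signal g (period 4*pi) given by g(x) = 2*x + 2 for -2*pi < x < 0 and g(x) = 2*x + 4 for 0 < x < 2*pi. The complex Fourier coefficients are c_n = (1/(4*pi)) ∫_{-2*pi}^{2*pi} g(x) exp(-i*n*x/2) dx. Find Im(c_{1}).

-4 - 2/pi

Since g is real-valued, Im(c_{1}) = -(1/(4*pi)) ∫_{-2*pi}^{2*pi} g(x) sin(x/2) dx = -b_{1}/2.
Split the integral at the breakpoints.
Integrating by parts (boundary term plus one more integral), an antiderivative of (2*x + 2) sin(x/2) is -4*x*cos(x/2) + 8*sin(x/2) - 4*cos(x/2); evaluating from -2*pi to 0: ∫_{-2*pi}^{0} (2*x + 2) sin(x/2) dx = (-4) - (4 - 8*pi) = -8 + 8*pi.
Integrating by parts (boundary term plus one more integral), an antiderivative of (2*x + 4) sin(x/2) is -4*x*cos(x/2) + 8*sin(x/2) - 8*cos(x/2); evaluating from 0 to 2*pi: ∫_{0}^{2*pi} (2*x + 4) sin(x/2) dx = (8 + 8*pi) - (-8) = 16 + 8*pi.
So ∫_{-2*pi}^{2*pi} g(x) sin(x/2) dx = 8 + 16*pi.
Hence Im(c_{1}) = (-1/(4*pi))·(8 + 16*pi) = -4 - 2/pi.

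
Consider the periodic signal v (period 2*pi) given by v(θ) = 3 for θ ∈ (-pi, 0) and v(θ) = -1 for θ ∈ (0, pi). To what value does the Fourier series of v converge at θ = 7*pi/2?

3

θ = 7*pi/2 differs from θ = -pi/2 by 2 full period(s), and the series is 2*pi-periodic.
v is continuous at θ = -pi/2 with value 3, so the series converges to 3 there.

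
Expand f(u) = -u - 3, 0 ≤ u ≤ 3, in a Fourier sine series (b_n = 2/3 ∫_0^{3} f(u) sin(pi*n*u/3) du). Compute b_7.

b_7 = 2/3 ∫_0^{3} (-u - 3) sin(7*pi*u/3) du.
Integrating by parts (boundary term plus one more integral), an antiderivative of (-u - 3) sin(7*pi*u/3) is 3*u*cos(7*pi*u/3)/(7*pi) - 9*sin(7*pi*u/3)/(49*pi**2) + 9*cos(7*pi*u/3)/(7*pi); evaluating from 0 to 3: ∫_{0}^{3} (-u - 3) sin(7*pi*u/3) du = (-18/(7*pi)) - (9/(7*pi)) = -27/(7*pi).
Hence b_7 = (2/3)·(-27/(7*pi)) = -18/(7*pi).

-18/(7*pi)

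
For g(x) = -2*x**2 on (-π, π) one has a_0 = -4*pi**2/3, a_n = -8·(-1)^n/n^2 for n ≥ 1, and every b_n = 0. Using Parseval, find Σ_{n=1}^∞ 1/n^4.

pi**4/90

Parseval: a_0^2/2 + Σ a_n^2 = (1/π) ∫_{-π}^{π} g(x)^2 dx = 8*pi**4/5.
Subtract a_0^2/2 = 8*pi**4/9: Σ a_n^2 = 32*pi**4/45.
Since a_n^2 = 64/n^4, Σ 1/n^4 = pi**4/90.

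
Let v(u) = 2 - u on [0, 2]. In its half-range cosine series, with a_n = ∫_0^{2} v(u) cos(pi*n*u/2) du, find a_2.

a_2 = ∫_0^{2} (2 - u) cos(pi*u) du.
Integrating by parts (boundary term plus one more integral), an antiderivative of (2 - u) cos(pi*u) is -u*sin(pi*u)/pi + 2*sin(pi*u)/pi - cos(pi*u)/pi**2; evaluating from 0 to 2: ∫_{0}^{2} (2 - u) cos(pi*u) du = (-1/pi**2) - (-1/pi**2) = 0.
Hence a_2 = 0.

0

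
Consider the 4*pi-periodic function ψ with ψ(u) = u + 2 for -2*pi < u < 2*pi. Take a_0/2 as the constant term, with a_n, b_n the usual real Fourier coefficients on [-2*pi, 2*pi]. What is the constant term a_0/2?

2

a_0 = (1/(2*pi)) ∫_{-2*pi}^{2*pi} ψ(u) du = (1/(2*pi)) · (8*pi) = 4.
So the constant term a_0/2 = 2.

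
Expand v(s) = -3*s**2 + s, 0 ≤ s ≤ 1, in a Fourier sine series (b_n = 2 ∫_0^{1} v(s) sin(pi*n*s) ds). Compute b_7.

b_7 = 2 ∫_0^{1} (-3*s**2 + s) sin(7*pi*s) ds.
Integrating by parts twice (tabular method), an antiderivative of (-3*s**2 + s) sin(7*pi*s) is 3*s**2*cos(7*pi*s)/(7*pi) - 6*s*sin(7*pi*s)/(49*pi**2) - s*cos(7*pi*s)/(7*pi) + sin(7*pi*s)/(49*pi**2) - 6*cos(7*pi*s)/(343*pi**3); evaluating from 0 to 1: ∫_{0}^{1} (-3*s**2 + s) sin(7*pi*s) ds = (2*(3 - 49*pi**2)/(343*pi**3)) - (-6/(343*pi**3)) = 2*(6 - 49*pi**2)/(343*pi**3).
Hence b_7 = 2·(2*(6 - 49*pi**2)/(343*pi**3)) = 4*(6 - 49*pi**2)/(343*pi**3).

4*(6 - 49*pi**2)/(343*pi**3)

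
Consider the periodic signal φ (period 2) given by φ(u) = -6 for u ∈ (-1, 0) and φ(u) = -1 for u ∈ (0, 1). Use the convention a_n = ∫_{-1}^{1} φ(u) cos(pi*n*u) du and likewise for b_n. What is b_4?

b_4 = ∫_{-1}^{1} φ(u) sin(4*pi*u) du.
Split the integral at the breakpoints.
Directly, an antiderivative of (-6) sin(4*pi*u) is 3*cos(4*pi*u)/(2*pi); evaluating from -1 to 0: ∫_{-1}^{0} (-6) sin(4*pi*u) du = (3/(2*pi)) - (3/(2*pi)) = 0.
Directly, an antiderivative of (-1) sin(4*pi*u) is cos(4*pi*u)/(4*pi); evaluating from 0 to 1: ∫_{0}^{1} (-1) sin(4*pi*u) du = (1/(4*pi)) - (1/(4*pi)) = 0.
Summing the pieces gives b_4 = 0.

0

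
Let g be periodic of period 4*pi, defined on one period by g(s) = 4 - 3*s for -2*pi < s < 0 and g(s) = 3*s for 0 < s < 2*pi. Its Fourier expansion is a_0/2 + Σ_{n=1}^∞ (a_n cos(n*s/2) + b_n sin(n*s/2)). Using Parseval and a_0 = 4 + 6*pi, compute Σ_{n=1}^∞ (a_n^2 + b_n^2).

8 + 6*pi**2

Parseval: a_0^2/2 + Σ_{n≥1} (a_n^2+b_n^2) = (1/(2*pi)) ∫_{-2*pi}^{2*pi} g(s)^2 ds = 16 + 24*pi + 24*pi**2.
Subtract a_0^2/2 = 2*(2 + 3*pi)**2: Σ (a_n^2+b_n^2) = 8 + 6*pi**2.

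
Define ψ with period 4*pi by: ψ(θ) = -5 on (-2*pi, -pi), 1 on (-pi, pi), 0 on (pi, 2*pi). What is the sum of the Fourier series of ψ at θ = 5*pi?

1/2

θ = 5*pi differs from θ = pi by 1 full period(s), and the series is 4*pi-periodic.
At θ = pi the one-sided limits are ψ(pi^-) = 1 and ψ(pi^+) = 0.
By Dirichlet's theorem the series converges to their average, [(1) + (0)]/2 = 1/2.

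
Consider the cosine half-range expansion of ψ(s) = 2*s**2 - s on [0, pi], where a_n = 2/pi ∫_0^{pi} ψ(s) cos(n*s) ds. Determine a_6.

2/9

a_6 = 2/pi ∫_0^{pi} (2*s**2 - s) cos(6*s) ds.
Integrating by parts twice (tabular method), an antiderivative of (2*s**2 - s) cos(6*s) is s**2*sin(6*s)/3 - s*sin(6*s)/6 + s*cos(6*s)/9 - sin(6*s)/54 - cos(6*s)/36; evaluating from 0 to pi: ∫_{0}^{pi} (2*s**2 - s) cos(6*s) ds = (-1/36 + pi/9) - (-1/36) = pi/9.
Hence a_6 = (2/pi)·(pi/9) = 2/9.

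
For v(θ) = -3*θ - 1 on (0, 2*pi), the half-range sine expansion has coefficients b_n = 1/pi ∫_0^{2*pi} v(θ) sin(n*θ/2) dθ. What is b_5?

b_5 = 1/pi ∫_0^{2*pi} (-3*θ - 1) sin(5*θ/2) dθ.
Integrating by parts (boundary term plus one more integral), an antiderivative of (-3*θ - 1) sin(5*θ/2) is 6*θ*cos(5*θ/2)/5 - 12*sin(5*θ/2)/25 + 2*cos(5*θ/2)/5; evaluating from 0 to 2*pi: ∫_{0}^{2*pi} (-3*θ - 1) sin(5*θ/2) dθ = (-12*pi/5 - 2/5) - (2/5) = -12*pi/5 - 4/5.
Hence b_5 = (1/pi)·(-12*pi/5 - 4/5) = 4*(-3*pi - 1)/(5*pi).

4*(-3*pi - 1)/(5*pi)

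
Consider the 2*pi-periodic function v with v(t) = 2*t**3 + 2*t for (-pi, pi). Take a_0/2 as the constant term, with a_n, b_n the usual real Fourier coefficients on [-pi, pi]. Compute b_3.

b_3 = 1/pi ∫_{-pi}^{pi} v(t) sin(3*t) dt.
v is odd and sin(3*t) is odd, so the integrand is even and b_3 = 2/pi ∫_0^{pi} v(t) sin(3*t) dt.
Integrating by parts three times (tabular method), an antiderivative of (2*t**3 + 2*t) sin(3*t) is -2*t**3*cos(3*t)/3 + 2*t**2*sin(3*t)/3 - 2*t*cos(3*t)/9 + 2*sin(3*t)/27; evaluating from 0 to pi: ∫_{0}^{pi} (2*t**3 + 2*t) sin(3*t) dt = (2*pi*(1 + 3*pi**2)/9) - (0) = 2*pi*(1 + 3*pi**2)/9.
Hence b_3 = (2/pi)·(2*pi*(1 + 3*pi**2)/9) = 4/9 + 4*pi**2/3.

4/9 + 4*pi**2/3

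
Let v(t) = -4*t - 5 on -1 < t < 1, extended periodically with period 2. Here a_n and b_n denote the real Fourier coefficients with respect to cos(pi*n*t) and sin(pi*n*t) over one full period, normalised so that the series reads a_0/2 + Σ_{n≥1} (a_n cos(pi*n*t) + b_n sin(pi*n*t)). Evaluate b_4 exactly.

2/pi

b_4 = ∫_{-1}^{1} v(t) sin(4*pi*t) dt.
Integrating by parts (boundary term plus one more integral), an antiderivative of (-4*t - 5) sin(4*pi*t) is t*cos(4*pi*t)/pi - sin(4*pi*t)/(4*pi**2) + 5*cos(4*pi*t)/(4*pi); evaluating from -1 to 1: ∫_{-1}^{1} (-4*t - 5) sin(4*pi*t) dt = (9/(4*pi)) - (1/(4*pi)) = 2/pi.
Hence b_4 = 2/pi.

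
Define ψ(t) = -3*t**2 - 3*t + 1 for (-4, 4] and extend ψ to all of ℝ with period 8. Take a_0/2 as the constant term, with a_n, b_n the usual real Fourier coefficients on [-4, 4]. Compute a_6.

-16/(3*pi**2)

a_6 = 1/4 ∫_{-4}^{4} ψ(t) cos(3*pi*t/2) dt.
Integrating by parts twice (tabular method), an antiderivative of (-3*t**2 - 3*t + 1) cos(3*pi*t/2) is -2*t**2*sin(3*pi*t/2)/pi - 2*t*sin(3*pi*t/2)/pi - 8*t*cos(3*pi*t/2)/(3*pi**2) + 16*sin(3*pi*t/2)/(9*pi**3) + 2*sin(3*pi*t/2)/(3*pi) - 4*cos(3*pi*t/2)/(3*pi**2); evaluating from -4 to 4: ∫_{-4}^{4} (-3*t**2 - 3*t + 1) cos(3*pi*t/2) dt = (-12/pi**2) - (28/(3*pi**2)) = -64/(3*pi**2).
Hence a_6 = (1/4)·(-64/(3*pi**2)) = -16/(3*pi**2).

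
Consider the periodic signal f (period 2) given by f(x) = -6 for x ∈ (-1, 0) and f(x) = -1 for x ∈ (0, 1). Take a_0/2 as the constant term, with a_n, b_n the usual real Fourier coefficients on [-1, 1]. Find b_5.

b_5 = ∫_{-1}^{1} f(x) sin(5*pi*x) dx.
Split the integral at the breakpoints.
Directly, an antiderivative of (-6) sin(5*pi*x) is 6*cos(5*pi*x)/(5*pi); evaluating from -1 to 0: ∫_{-1}^{0} (-6) sin(5*pi*x) dx = (6/(5*pi)) - (-6/(5*pi)) = 12/(5*pi).
Directly, an antiderivative of (-1) sin(5*pi*x) is cos(5*pi*x)/(5*pi); evaluating from 0 to 1: ∫_{0}^{1} (-1) sin(5*pi*x) dx = (-1/(5*pi)) - (1/(5*pi)) = -2/(5*pi).
Summing the pieces gives b_5 = 2/pi.

2/pi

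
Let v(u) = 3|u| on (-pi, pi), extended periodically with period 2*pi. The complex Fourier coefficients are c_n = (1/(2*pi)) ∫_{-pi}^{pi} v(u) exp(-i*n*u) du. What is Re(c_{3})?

Since v is real-valued, Re(c_{3}) = (1/(2*pi)) ∫_{-pi}^{pi} v(u) cos(3*u) du = a_{3}/2.
v is even and cos(3*u) is even, so the integrand is even: ∫_{-pi}^{pi} v(u) cos(3*u) du = 2∫_0^{pi} v(u) cos(3*u) du.
Integrating by parts (boundary term plus one more integral), an antiderivative of (3*u) cos(3*u) is u*sin(3*u) + cos(3*u)/3; evaluating from 0 to pi: ∫_{0}^{pi} (3*u) cos(3*u) du = (-1/3) - (1/3) = -2/3.
So ∫_{-pi}^{pi} v(u) cos(3*u) du = -4/3.
Hence Re(c_{3}) = (1/(2*pi))·(-4/3) = -2/(3*pi).

-2/(3*pi)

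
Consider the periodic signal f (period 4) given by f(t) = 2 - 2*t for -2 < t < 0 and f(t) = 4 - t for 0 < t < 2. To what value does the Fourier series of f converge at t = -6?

4

t = -6 differs from t = -2 by -1 full period(s), and the series is 4-periodic.
At t = -2 the one-sided limits are f(-2^-) = 2 and f(-2^+) = 6.
By Dirichlet's theorem the series converges to their average, [(2) + (6)]/2 = 4.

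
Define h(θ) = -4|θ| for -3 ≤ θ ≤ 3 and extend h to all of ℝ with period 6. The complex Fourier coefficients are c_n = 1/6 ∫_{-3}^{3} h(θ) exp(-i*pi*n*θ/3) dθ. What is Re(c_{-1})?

Since h is real-valued, Re(c_{-1}) = 1/6 ∫_{-3}^{3} h(θ) cos(-pi*θ/3) dθ = a_{1}/2.
h is even and cos(-pi*θ/3) is even, so the integrand is even: ∫_{-3}^{3} h(θ) cos(-pi*θ/3) dθ = 2∫_0^{3} h(θ) cos(-pi*θ/3) dθ.
Integrating by parts (boundary term plus one more integral), an antiderivative of (-4*θ) cos(-pi*θ/3) is -12*θ*sin(pi*θ/3)/pi - 36*cos(pi*θ/3)/pi**2; evaluating from 0 to 3: ∫_{0}^{3} (-4*θ) cos(-pi*θ/3) dθ = (36/pi**2) - (-36/pi**2) = 72/pi**2.
So ∫_{-3}^{3} h(θ) cos(-pi*θ/3) dθ = 144/pi**2.
Hence Re(c_{-1}) = (1/6)·(144/pi**2) = 24/pi**2.

24/pi**2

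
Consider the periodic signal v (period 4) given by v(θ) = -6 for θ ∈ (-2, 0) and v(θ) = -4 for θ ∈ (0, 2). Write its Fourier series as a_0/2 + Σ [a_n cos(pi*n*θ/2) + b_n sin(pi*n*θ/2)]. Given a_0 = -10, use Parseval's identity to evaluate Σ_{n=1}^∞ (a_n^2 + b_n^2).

Parseval: a_0^2/2 + Σ_{n≥1} (a_n^2+b_n^2) = 1/2 ∫_{-2}^{2} v(θ)^2 dθ = 52.
Subtract a_0^2/2 = 50: Σ (a_n^2+b_n^2) = 2.

2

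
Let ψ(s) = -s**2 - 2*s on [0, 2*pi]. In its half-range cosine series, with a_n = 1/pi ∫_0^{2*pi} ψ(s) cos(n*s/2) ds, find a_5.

a_5 = 1/pi ∫_0^{2*pi} (-s**2 - 2*s) cos(5*s/2) ds.
Integrating by parts twice (tabular method), an antiderivative of (-s**2 - 2*s) cos(5*s/2) is -2*s**2*sin(5*s/2)/5 - 4*s*sin(5*s/2)/5 - 8*s*cos(5*s/2)/25 + 16*sin(5*s/2)/125 - 8*cos(5*s/2)/25; evaluating from 0 to 2*pi: ∫_{0}^{2*pi} (-s**2 - 2*s) cos(5*s/2) ds = (8/25 + 16*pi/25) - (-8/25) = 16/25 + 16*pi/25.
Hence a_5 = (1/pi)·(16/25 + 16*pi/25) = 16*(1 + pi)/(25*pi).

16*(1 + pi)/(25*pi)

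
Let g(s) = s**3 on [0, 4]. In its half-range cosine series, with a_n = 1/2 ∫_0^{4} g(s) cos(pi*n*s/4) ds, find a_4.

24/pi**2

a_4 = 1/2 ∫_0^{4} (s**3) cos(pi*s) ds.
Integrating by parts three times (tabular method), an antiderivative of (s**3) cos(pi*s) is s**3*sin(pi*s)/pi + 3*s**2*cos(pi*s)/pi**2 - 6*s*sin(pi*s)/pi**3 - 6*cos(pi*s)/pi**4; evaluating from 0 to 4: ∫_{0}^{4} (s**3) cos(pi*s) ds = (6*(-1 + 8*pi**2)/pi**4) - (-6/pi**4) = 48/pi**2.
Hence a_4 = (1/2)·(48/pi**2) = 24/pi**2.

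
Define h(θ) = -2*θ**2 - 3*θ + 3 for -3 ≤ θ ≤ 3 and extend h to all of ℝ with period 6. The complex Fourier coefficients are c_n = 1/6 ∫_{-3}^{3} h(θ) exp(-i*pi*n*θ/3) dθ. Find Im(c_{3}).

3/pi

Since h is real-valued, Im(c_{3}) = -1/6 ∫_{-3}^{3} h(θ) sin(pi*θ) dθ = -b_{3}/2.
Integrating by parts twice (tabular method), an antiderivative of (-2*θ**2 - 3*θ + 3) sin(pi*θ) is 2*θ**2*cos(pi*θ)/pi - 4*θ*sin(pi*θ)/pi**2 + 3*θ*cos(pi*θ)/pi - 3*sin(pi*θ)/pi**2 - 3*cos(pi*θ)/pi - 4*cos(pi*θ)/pi**3; evaluating from -3 to 3: ∫_{-3}^{3} (-2*θ**2 - 3*θ + 3) sin(pi*θ) dθ = (-24/pi + 4/pi**3) - (-6/pi + 4/pi**3) = -18/pi.
Hence Im(c_{3}) = (-1/6)·(-18/pi) = 3/pi.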